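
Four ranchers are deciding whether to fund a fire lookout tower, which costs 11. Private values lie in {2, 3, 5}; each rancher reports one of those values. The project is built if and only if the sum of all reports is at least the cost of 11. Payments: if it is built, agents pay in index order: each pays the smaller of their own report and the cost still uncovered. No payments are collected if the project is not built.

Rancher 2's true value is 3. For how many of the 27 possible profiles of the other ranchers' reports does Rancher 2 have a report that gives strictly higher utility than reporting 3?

20

Others report (2, 2, 5): truth gives 0; report 2 gives 1 > 0. Violating.
Others report (2, 3, 5): truth gives 0; report 2 gives 1 > 0. Violating.
Others report (2, 5, 2): truth gives 0; report 2 gives 1 > 0. Violating.
Others report (2, 5, 3): truth gives 0; report 2 gives 1 > 0. Violating.
Others report (2, 2, 2): truth gives 0; no alternative beats it.
Others report (2, 2, 3): truth gives 0; no alternative beats it.
(Checking all 27 profiles: 20 have a profitable deviation, 7 do not.)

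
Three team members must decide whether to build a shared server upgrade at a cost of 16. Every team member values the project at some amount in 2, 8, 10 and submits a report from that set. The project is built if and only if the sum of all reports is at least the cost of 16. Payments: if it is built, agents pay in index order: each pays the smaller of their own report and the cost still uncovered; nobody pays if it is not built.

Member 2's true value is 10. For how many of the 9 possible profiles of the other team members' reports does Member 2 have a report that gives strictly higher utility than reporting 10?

Others report (2, 8): truth gives 0; report 8 gives 2 > 0. Violating.
Others report (2, 10): truth gives 0; report 8 gives 2 > 0. Violating.
Others report (8, 8): truth gives 2; report 2 gives 8 > 2. Violating.
Others report (8, 10): truth gives 2; report 2 gives 8 > 2. Violating.
Others report (2, 2): truth gives 0; no alternative beats it.
Others report (8, 2): truth gives 2; no alternative beats it.
(Checking all 9 profiles: 6 have a profitable deviation, 3 do not.)

6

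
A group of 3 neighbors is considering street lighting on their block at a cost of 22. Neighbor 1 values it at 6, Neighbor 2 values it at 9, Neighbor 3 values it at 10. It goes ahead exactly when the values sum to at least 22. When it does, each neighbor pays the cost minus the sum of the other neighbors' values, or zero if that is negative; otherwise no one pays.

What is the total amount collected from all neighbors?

Total value 25 ≥ cost 22, so it is built.
Neighbor 1: others sum to 19; max(0, 22 - 19) = 3.
Neighbor 2: others sum to 16; max(0, 22 - 16) = 6.
Neighbor 3: others sum to 15; max(0, 22 - 15) = 7.
Total collected = 3 + 6 + 7 = 16.

16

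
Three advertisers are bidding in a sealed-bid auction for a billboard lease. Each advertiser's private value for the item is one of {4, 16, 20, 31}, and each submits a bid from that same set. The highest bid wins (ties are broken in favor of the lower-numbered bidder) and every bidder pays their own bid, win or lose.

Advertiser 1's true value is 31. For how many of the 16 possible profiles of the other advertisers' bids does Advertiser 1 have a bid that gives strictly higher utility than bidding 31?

Others bid (4, 4): truth gives 0; bid 4 gives 27 > 0. Violating.
Others bid (4, 16): truth gives 0; bid 16 gives 15 > 0. Violating.
Others bid (4, 20): truth gives 0; bid 20 gives 11 > 0. Violating.
Others bid (16, 4): truth gives 0; bid 16 gives 15 > 0. Violating.
Others bid (4, 31): truth gives 0; no alternative beats it.
Others bid (16, 31): truth gives 0; no alternative beats it.
(Checking all 16 profiles: 9 have a profitable deviation, 7 do not.)

9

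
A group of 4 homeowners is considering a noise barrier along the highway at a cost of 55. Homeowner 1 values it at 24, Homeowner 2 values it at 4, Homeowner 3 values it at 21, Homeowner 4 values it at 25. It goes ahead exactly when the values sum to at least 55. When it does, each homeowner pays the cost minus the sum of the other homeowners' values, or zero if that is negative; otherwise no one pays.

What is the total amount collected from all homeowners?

Total value 74 ≥ cost 55, so it is built.
Homeowner 1: others sum to 50; max(0, 55 - 50) = 5.
Homeowner 2: others sum to 70; max(0, 55 - 70) = 0.
Homeowner 3: others sum to 53; max(0, 55 - 53) = 2.
Homeowner 4: others sum to 49; max(0, 55 - 49) = 6.
Total collected = 5 + 0 + 2 + 6 = 13.

13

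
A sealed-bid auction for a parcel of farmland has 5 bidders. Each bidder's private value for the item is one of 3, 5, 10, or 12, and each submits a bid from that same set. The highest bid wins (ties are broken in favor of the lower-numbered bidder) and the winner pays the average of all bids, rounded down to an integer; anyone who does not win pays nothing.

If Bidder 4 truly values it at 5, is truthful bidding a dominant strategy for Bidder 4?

No

Consider the case where Bidder 1 bids 3, Bidder 2 bids 3, Bidder 3 bids 5 and Bidder 5 bids 3.
Truthful bid 5: loses, pays 0, utility 0.
Bid 10 instead: wins, pays 4, utility 5 - 4 = 1.
Since 1 > 0, bidding 10 is strictly better here, so truthful bidding is not dominant.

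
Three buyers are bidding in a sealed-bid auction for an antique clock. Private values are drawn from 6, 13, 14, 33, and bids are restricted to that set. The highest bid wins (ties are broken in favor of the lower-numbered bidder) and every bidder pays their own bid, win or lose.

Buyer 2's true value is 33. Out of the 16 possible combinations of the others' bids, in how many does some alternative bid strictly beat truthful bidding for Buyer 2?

10

Others bid (6, 6): truth gives 0; bid 13 gives 20 > 0. Violating.
Others bid (6, 13): truth gives 0; bid 13 gives 20 > 0. Violating.
Others bid (6, 14): truth gives 0; bid 14 gives 19 > 0. Violating.
Others bid (13, 6): truth gives 0; bid 14 gives 19 > 0. Violating.
Others bid (6, 33): truth gives 0; no alternative beats it.
Others bid (13, 33): truth gives 0; no alternative beats it.
(Checking all 16 profiles: 10 have a profitable deviation, 6 do not.)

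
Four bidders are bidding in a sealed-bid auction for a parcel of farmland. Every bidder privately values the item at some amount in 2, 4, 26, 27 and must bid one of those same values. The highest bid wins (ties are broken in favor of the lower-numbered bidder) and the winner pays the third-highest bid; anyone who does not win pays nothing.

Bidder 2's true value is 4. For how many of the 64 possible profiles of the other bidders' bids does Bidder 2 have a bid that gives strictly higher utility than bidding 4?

Others bid (2, 2, 26): truth gives 0; bid 26 gives 2 > 0. Violating.
Others bid (2, 2, 27): truth gives 0; bid 27 gives 2 > 0. Violating.
Others bid (2, 26, 2): truth gives 0; bid 26 gives 2 > 0. Violating.
Others bid (2, 27, 2): truth gives 0; bid 27 gives 2 > 0. Violating.
Others bid (2, 2, 2): truth gives 2; no alternative beats it.
Others bid (2, 2, 4): truth gives 2; no alternative beats it.
(Checking all 64 profiles: 6 have a profitable deviation, 58 do not.)

6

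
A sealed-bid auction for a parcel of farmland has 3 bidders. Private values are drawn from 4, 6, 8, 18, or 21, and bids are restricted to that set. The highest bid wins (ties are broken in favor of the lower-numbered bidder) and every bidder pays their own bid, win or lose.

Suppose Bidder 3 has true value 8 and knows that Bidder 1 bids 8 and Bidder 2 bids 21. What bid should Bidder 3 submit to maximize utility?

Bid 4: loses but pays 4, utility -4.
Bid 6: loses but pays 6, utility -6.
Bid 8: loses but pays 8, utility -8.
Bid 18: loses but pays 18, utility -18.
Bid 21: loses but pays 21, utility -21.
The best choice is 4 with utility -4.

4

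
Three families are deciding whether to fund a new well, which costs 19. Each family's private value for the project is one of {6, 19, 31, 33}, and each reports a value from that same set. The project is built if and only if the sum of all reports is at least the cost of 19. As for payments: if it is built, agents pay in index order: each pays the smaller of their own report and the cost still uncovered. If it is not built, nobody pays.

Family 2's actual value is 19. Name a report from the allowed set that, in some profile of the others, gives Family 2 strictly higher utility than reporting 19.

6

Suppose Family 1 reports 6 and Family 3 reports 19.
Report 19: project built, pays 13, utility 19 - 13 = 6.
Report 6: project built, pays 6, utility 19 - 6 = 13.
So reporting 6 beats truth here (13 > 6).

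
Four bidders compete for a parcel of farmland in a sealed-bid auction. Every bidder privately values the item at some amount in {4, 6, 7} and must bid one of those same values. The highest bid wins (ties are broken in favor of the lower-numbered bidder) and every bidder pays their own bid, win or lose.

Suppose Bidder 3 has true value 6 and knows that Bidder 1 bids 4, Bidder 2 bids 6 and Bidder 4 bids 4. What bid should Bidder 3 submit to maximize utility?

7

Bid 4: loses but pays 4, utility -4.
Bid 6: loses but pays 6, utility -6.
Bid 7: wins, pays 7, utility 6 - 7 = -1.
The best choice is 7 with utility -1.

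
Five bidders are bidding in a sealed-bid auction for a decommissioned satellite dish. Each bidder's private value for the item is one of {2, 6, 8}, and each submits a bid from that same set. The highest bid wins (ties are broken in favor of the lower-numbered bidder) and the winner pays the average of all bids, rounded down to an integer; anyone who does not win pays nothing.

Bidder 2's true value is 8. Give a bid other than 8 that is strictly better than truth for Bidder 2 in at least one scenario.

Suppose Bidder 1 bids 2, Bidder 3 bids 2, Bidder 4 bids 2 and Bidder 5 bids 2.
Bid 8: wins, pays 3, utility 8 - 3 = 5.
Bid 6: wins, pays 2, utility 8 - 2 = 6.
So bidding 6 beats truth here (6 > 5).

6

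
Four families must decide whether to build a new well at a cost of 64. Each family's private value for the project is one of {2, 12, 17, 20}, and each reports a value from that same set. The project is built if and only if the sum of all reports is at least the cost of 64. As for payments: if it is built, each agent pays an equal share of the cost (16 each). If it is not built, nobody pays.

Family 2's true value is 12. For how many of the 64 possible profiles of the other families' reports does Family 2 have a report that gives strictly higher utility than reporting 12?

Others report (12, 20, 20): truth gives -4; report 2 gives 0 > -4. Violating.
Others report (17, 17, 20): truth gives -4; report 2 gives 0 > -4. Violating.
Others report (17, 20, 17): truth gives -4; report 2 gives 0 > -4. Violating.
Others report (17, 20, 20): truth gives -4; report 2 gives 0 > -4. Violating.
Others report (2, 2, 2): truth gives 0; no alternative beats it.
Others report (2, 2, 12): truth gives 0; no alternative beats it.
(Checking all 64 profiles: 10 have a profitable deviation, 54 do not.)

10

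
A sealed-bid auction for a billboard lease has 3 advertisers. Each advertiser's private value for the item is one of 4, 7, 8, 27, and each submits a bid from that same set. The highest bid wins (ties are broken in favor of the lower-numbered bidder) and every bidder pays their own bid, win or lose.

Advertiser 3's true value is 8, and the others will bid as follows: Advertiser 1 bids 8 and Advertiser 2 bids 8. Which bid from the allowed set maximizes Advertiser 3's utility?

4

Bid 4: loses but pays 4, utility -4.
Bid 7: loses but pays 7, utility -7.
Bid 8: loses but pays 8, utility -8.
Bid 27: wins, pays 27, utility 8 - 27 = -19.
The best choice is 4 with utility -4.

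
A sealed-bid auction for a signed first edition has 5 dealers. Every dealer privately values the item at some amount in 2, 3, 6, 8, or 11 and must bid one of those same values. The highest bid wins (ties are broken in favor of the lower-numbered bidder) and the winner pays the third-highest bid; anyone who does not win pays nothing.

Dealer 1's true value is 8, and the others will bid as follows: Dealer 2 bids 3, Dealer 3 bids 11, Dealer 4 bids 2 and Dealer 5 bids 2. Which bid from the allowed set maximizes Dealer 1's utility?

Bid 2: loses, pays 0, utility 0.
Bid 3: loses, pays 0, utility 0.
Bid 6: loses, pays 0, utility 0.
Bid 8: loses, pays 0, utility 0.
Bid 11: wins, pays 3, utility 8 - 3 = 5.
The best choice is 11 with utility 5.

11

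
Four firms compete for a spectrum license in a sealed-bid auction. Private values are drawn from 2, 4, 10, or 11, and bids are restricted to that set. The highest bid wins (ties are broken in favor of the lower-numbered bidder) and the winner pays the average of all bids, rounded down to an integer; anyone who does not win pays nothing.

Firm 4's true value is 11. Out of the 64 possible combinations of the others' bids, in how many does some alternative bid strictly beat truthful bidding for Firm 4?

1

Others bid (2, 2, 2): truth gives 7; bid 4 gives 9 > 7. Violating.
Others bid (2, 2, 4): truth gives 7; no alternative beats it.
Others bid (2, 2, 10): truth gives 5; no alternative beats it.
(Checking all 64 profiles: 1 has a profitable deviation, 63 do not.)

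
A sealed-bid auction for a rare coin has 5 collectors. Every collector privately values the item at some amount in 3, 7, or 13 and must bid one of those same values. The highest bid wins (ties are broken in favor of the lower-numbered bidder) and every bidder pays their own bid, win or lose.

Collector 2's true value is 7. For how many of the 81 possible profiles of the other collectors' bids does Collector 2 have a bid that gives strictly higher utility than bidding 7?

73

Others bid (3, 3, 3, 13): truth gives -7; bid 3 gives -3 > -7. Violating.
Others bid (3, 3, 7, 13): truth gives -7; bid 3 gives -3 > -7. Violating.
Others bid (3, 3, 13, 3): truth gives -7; bid 3 gives -3 > -7. Violating.
Others bid (3, 3, 13, 7): truth gives -7; bid 3 gives -3 > -7. Violating.
Others bid (3, 3, 3, 3): truth gives 0; no alternative beats it.
Others bid (3, 3, 3, 7): truth gives 0; no alternative beats it.
(Checking all 81 profiles: 73 have a profitable deviation, 8 do not.)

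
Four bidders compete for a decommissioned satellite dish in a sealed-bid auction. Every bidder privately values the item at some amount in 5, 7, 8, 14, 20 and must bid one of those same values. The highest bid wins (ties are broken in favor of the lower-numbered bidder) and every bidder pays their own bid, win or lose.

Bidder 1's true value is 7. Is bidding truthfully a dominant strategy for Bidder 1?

Consider the case where Bidder 2 bids 5, Bidder 3 bids 5 and Bidder 4 bids 5.
Truthful bid 7: wins, pays 7, utility 7 - 7 = 0.
Bid 5 instead: wins, pays 5, utility 7 - 5 = 2.
Since 2 > 0, bidding 5 is strictly better here, so truthful bidding is not dominant.

No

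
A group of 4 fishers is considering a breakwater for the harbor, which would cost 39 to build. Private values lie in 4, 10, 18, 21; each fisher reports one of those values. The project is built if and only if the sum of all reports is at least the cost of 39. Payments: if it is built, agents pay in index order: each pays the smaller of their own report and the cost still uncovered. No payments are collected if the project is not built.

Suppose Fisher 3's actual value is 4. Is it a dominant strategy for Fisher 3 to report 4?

Check each profile of the others' reports and compare truth against every alternative report.
Others report (4, 4, 21): truth gives 0, best alternative gives -6.
Others report (4, 10, 18): truth gives 0, best alternative gives -6.
Others report (4, 10, 21): truth gives 0, best alternative gives -6.
Others report (4, 18, 10): truth gives 0, best alternative gives -6.
Others report (4, 18, 18): truth gives 0, best alternative gives -6.
Others report (4, 18, 21): truth gives 0, best alternative gives -6.
(Remaining 58 profiles checked similarly; truth is weakly best in each.)
In every case the truthful report is at least as good as any alternative, so it is a dominant strategy.

Yes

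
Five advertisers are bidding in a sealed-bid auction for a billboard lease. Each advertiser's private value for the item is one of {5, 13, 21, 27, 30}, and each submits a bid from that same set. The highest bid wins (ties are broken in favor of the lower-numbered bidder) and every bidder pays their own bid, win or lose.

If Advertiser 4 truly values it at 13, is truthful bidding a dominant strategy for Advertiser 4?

Consider the case where Advertiser 1 bids 5, Advertiser 2 bids 5, Advertiser 3 bids 5 and Advertiser 5 bids 21.
Truthful bid 13: loses but pays 13, utility -13.
Bid 5 instead: loses but pays 5, utility -5.
Since -5 > -13, bidding 5 is strictly better here, so truthful bidding is not dominant.

No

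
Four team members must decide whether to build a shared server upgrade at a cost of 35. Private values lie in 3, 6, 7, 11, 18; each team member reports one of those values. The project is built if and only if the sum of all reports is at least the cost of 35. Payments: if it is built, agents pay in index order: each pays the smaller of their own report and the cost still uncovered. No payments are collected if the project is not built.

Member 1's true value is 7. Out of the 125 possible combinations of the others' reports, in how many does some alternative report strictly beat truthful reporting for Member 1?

Others report (3, 11, 18): truth gives 0; report 3 gives 4 > 0. Violating.
Others report (3, 18, 11): truth gives 0; report 3 gives 4 > 0. Violating.
Others report (3, 18, 18): truth gives 0; report 3 gives 4 > 0. Violating.
Others report (6, 6, 18): truth gives 0; report 6 gives 1 > 0. Violating.
Others report (3, 3, 3): truth gives 0; no alternative beats it.
Others report (3, 3, 6): truth gives 0; no alternative beats it.
(Checking all 125 profiles: 50 have a profitable deviation, 75 do not.)

50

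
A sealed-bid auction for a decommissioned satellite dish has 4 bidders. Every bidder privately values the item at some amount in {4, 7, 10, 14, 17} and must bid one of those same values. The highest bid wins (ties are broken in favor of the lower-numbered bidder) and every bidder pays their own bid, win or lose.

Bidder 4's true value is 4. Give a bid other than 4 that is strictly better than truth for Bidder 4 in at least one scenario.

Suppose Bidder 1 bids 4, Bidder 2 bids 4 and Bidder 3 bids 4.
Bid 4: loses but pays 4, utility -4.
Bid 7: wins, pays 7, utility 4 - 7 = -3.
So bidding 7 beats truth here (-3 > -4).

7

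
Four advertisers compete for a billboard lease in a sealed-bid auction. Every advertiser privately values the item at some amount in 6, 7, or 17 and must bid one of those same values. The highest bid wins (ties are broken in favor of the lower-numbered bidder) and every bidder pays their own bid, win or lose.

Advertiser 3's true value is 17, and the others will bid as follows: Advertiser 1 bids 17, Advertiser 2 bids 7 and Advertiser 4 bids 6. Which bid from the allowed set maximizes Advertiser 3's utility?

6

Bid 6: loses but pays 6, utility -6.
Bid 7: loses but pays 7, utility -7.
Bid 17: loses but pays 17, utility -17.
The best choice is 6 with utility -6.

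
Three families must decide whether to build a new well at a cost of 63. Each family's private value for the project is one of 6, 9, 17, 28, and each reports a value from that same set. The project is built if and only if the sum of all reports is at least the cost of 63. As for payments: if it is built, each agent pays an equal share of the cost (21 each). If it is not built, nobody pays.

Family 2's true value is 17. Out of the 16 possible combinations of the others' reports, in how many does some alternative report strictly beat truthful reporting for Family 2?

1

Others report (28, 28): truth gives -4; report 6 gives 0 > -4. Violating.
Others report (6, 6): truth gives 0; no alternative beats it.
Others report (6, 9): truth gives 0; no alternative beats it.
(Checking all 16 profiles: 1 has a profitable deviation, 15 do not.)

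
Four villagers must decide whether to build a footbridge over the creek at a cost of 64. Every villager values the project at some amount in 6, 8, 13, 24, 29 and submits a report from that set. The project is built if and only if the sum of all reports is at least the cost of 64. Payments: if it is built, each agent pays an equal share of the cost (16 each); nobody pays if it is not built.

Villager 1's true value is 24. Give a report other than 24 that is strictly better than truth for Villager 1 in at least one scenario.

29

Suppose Villager 2 reports 6, Villager 3 reports 6 and Villager 4 reports 24.
Report 24: project not built, utility 0.
Report 29: project built, pays 16, utility 24 - 16 = 8.
So reporting 29 beats truth here (8 > 0).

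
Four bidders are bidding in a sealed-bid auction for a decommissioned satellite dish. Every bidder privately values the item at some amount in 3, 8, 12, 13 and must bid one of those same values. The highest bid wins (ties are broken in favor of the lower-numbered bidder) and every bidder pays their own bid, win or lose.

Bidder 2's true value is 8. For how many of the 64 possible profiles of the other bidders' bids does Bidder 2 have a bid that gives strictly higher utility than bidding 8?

Others bid (3, 3, 12): truth gives -8; bid 3 gives -3 > -8. Violating.
Others bid (3, 3, 13): truth gives -8; bid 3 gives -3 > -8. Violating.
Others bid (3, 8, 12): truth gives -8; bid 3 gives -3 > -8. Violating.
Others bid (3, 8, 13): truth gives -8; bid 3 gives -3 > -8. Violating.
Others bid (3, 3, 3): truth gives 0; no alternative beats it.
Others bid (3, 3, 8): truth gives 0; no alternative beats it.
(Checking all 64 profiles: 60 have a profitable deviation, 4 do not.)

60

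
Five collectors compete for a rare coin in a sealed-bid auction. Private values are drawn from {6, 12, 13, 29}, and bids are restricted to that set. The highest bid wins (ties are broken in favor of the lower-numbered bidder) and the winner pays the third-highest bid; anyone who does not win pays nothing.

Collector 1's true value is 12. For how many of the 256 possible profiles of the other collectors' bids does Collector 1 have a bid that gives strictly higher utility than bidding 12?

8

Others bid (6, 6, 6, 13): truth gives 0; bid 13 gives 6 > 0. Violating.
Others bid (6, 6, 6, 29): truth gives 0; bid 29 gives 6 > 0. Violating.
Others bid (6, 6, 13, 6): truth gives 0; bid 13 gives 6 > 0. Violating.
Others bid (6, 6, 29, 6): truth gives 0; bid 29 gives 6 > 0. Violating.
Others bid (6, 6, 6, 6): truth gives 6; no alternative beats it.
Others bid (6, 6, 6, 12): truth gives 6; no alternative beats it.
(Checking all 256 profiles: 8 have a profitable deviation, 248 do not.)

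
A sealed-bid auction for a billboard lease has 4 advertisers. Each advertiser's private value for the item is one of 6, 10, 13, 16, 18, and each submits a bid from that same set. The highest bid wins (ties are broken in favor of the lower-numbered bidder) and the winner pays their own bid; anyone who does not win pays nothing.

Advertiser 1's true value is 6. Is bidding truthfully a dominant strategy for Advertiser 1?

Yes

Check each profile of the others' bids and compare truth against every alternative bid.
Others bid (6, 6, 6): truth gives 0, best alternative gives -4.
Others bid (6, 6, 10): truth gives 0, best alternative gives -4.
Others bid (6, 10, 6): truth gives 0, best alternative gives -4.
Others bid (6, 10, 10): truth gives 0, best alternative gives -4.
Others bid (10, 6, 6): truth gives 0, best alternative gives -4.
Others bid (10, 6, 10): truth gives 0, best alternative gives -4.
(Remaining 119 profiles checked similarly; truth is weakly best in each.)
In every case the truthful bid is at least as good as any alternative, so it is a dominant strategy.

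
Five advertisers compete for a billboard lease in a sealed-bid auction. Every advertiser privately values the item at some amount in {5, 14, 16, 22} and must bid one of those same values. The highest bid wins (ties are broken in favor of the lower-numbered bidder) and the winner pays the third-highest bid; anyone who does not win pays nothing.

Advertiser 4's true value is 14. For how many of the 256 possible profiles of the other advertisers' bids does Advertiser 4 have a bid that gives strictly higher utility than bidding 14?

8

Others bid (5, 5, 5, 16): truth gives 0; bid 16 gives 9 > 0. Violating.
Others bid (5, 5, 5, 22): truth gives 0; bid 22 gives 9 > 0. Violating.
Others bid (5, 5, 14, 5): truth gives 0; bid 16 gives 9 > 0. Violating.
Others bid (5, 5, 16, 5): truth gives 0; bid 22 gives 9 > 0. Violating.
Others bid (5, 5, 5, 5): truth gives 9; no alternative beats it.
Others bid (5, 5, 5, 14): truth gives 9; no alternative beats it.
(Checking all 256 profiles: 8 have a profitable deviation, 248 do not.)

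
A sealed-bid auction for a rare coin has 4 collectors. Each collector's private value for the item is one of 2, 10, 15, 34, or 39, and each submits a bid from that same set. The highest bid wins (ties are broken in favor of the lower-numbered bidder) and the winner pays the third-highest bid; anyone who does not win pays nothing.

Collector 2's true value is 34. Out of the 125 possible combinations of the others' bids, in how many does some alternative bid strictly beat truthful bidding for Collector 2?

27

Others bid (2, 2, 39): truth gives 0; bid 39 gives 32 > 0. Violating.
Others bid (2, 10, 39): truth gives 0; bid 39 gives 24 > 0. Violating.
Others bid (2, 15, 39): truth gives 0; bid 39 gives 19 > 0. Violating.
Others bid (2, 39, 2): truth gives 0; bid 39 gives 32 > 0. Violating.
Others bid (2, 2, 2): truth gives 32; no alternative beats it.
Others bid (2, 2, 10): truth gives 32; no alternative beats it.
(Checking all 125 profiles: 27 have a profitable deviation, 98 do not.)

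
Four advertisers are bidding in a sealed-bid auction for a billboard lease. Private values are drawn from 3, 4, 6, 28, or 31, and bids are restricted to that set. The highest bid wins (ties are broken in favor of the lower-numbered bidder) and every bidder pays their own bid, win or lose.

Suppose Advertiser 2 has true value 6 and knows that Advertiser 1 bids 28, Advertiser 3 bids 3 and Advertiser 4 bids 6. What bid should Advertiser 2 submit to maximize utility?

Bid 3: loses but pays 3, utility -3.
Bid 4: loses but pays 4, utility -4.
Bid 6: loses but pays 6, utility -6.
Bid 28: loses but pays 28, utility -28.
Bid 31: wins, pays 31, utility 6 - 31 = -25.
The best choice is 3 with utility -3.

3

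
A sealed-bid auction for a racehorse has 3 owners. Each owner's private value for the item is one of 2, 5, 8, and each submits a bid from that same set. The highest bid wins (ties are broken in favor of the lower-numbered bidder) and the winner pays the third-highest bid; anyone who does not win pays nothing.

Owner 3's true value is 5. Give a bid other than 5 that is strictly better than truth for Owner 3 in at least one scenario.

Suppose Owner 1 bids 2 and Owner 2 bids 5.
Bid 5: loses, pays 0, utility 0.
Bid 8: wins, pays 2, utility 5 - 2 = 3.
So bidding 8 beats truth here (3 > 0).

8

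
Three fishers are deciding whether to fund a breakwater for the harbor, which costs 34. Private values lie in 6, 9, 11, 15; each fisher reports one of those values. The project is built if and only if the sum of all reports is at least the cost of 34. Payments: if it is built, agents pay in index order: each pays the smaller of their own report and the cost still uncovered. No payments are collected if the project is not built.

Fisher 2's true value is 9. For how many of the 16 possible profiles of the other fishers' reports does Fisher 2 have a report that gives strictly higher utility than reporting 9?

1

Others report (15, 15): truth gives 0; report 6 gives 3 > 0. Violating.
Others report (6, 6): truth gives 0; no alternative beats it.
Others report (6, 9): truth gives 0; no alternative beats it.
(Checking all 16 profiles: 1 has a profitable deviation, 15 do not.)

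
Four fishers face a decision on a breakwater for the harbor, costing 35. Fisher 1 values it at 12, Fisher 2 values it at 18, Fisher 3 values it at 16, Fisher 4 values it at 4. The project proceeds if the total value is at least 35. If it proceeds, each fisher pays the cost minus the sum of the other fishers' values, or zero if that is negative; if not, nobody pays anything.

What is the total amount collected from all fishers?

4

Total value 50 ≥ cost 35, so it is built.
Fisher 1: others sum to 38; max(0, 35 - 38) = 0.
Fisher 2: others sum to 32; max(0, 35 - 32) = 3.
Fisher 3: others sum to 34; max(0, 35 - 34) = 1.
Fisher 4: others sum to 46; max(0, 35 - 46) = 0.
Total collected = 0 + 3 + 1 + 0 = 4.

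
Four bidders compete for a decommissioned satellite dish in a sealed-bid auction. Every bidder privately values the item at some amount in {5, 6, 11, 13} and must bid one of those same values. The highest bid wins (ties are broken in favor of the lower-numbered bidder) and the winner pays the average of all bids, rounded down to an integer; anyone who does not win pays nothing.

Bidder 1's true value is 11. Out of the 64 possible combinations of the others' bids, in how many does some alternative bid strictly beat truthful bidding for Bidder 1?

Others bid (5, 5, 5): truth gives 5; bid 5 gives 6 > 5. Violating.
Others bid (5, 5, 6): truth gives 5; bid 6 gives 6 > 5. Violating.
Others bid (5, 5, 13): truth gives 0; bid 13 gives 2 > 0. Violating.
Others bid (5, 6, 5): truth gives 5; bid 6 gives 6 > 5. Violating.
Others bid (5, 5, 11): truth gives 3; no alternative beats it.
Others bid (5, 6, 11): truth gives 3; no alternative beats it.
(Checking all 64 profiles: 32 have a profitable deviation, 32 do not.)

32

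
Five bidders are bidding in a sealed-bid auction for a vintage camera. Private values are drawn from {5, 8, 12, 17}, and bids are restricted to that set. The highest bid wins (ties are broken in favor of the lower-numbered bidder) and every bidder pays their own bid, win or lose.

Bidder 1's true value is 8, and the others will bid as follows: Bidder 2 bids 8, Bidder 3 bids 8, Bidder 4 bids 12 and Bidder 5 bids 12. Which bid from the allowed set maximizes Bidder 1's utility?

12

Bid 5: loses but pays 5, utility -5.
Bid 8: loses but pays 8, utility -8.
Bid 12: wins, pays 12, utility 8 - 12 = -4.
Bid 17: wins, pays 17, utility 8 - 17 = -9.
The best choice is 12 with utility -4.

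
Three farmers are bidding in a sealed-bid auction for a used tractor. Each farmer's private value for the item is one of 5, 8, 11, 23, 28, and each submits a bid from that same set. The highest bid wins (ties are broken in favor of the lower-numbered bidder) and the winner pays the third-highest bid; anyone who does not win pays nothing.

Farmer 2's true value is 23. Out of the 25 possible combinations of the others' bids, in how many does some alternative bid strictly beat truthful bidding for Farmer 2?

Others bid (5, 28): truth gives 0; bid 28 gives 18 > 0. Violating.
Others bid (8, 28): truth gives 0; bid 28 gives 15 > 0. Violating.
Others bid (11, 28): truth gives 0; bid 28 gives 12 > 0. Violating.
Others bid (23, 5): truth gives 0; bid 28 gives 18 > 0. Violating.
Others bid (5, 5): truth gives 18; no alternative beats it.
Others bid (5, 8): truth gives 18; no alternative beats it.
(Checking all 25 profiles: 6 have a profitable deviation, 19 do not.)

6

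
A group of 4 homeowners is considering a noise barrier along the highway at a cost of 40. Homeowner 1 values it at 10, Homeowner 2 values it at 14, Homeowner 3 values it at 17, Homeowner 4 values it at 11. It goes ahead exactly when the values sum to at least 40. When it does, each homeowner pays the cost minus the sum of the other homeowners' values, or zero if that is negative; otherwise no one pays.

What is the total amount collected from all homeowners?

7

Total value 52 ≥ cost 40, so it is built.
Homeowner 1: others sum to 42; max(0, 40 - 42) = 0.
Homeowner 2: others sum to 38; max(0, 40 - 38) = 2.
Homeowner 3: others sum to 35; max(0, 40 - 35) = 5.
Homeowner 4: others sum to 41; max(0, 40 - 41) = 0.
Total collected = 0 + 2 + 5 + 0 = 7.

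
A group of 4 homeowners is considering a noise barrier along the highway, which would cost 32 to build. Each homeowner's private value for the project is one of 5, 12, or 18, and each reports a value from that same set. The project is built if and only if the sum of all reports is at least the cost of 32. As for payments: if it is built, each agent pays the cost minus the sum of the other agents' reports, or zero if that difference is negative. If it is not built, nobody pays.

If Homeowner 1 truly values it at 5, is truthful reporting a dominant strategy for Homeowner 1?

Yes

Check each profile of the others' reports and compare truth against every alternative report.
Others report (5, 5, 12): truth gives 0, best alternative gives -5.
Others report (5, 12, 5): truth gives 0, best alternative gives -5.
Others report (12, 5, 5): truth gives 0, best alternative gives -5.
Others report (5, 12, 18): truth gives 5, best alternative gives 5.
Others report (5, 18, 12): truth gives 5, best alternative gives 5.
Others report (5, 18, 18): truth gives 5, best alternative gives 5.
(Remaining 21 profiles checked similarly; truth is weakly best in each.)
In every case the truthful report is at least as good as any alternative, so it is a dominant strategy.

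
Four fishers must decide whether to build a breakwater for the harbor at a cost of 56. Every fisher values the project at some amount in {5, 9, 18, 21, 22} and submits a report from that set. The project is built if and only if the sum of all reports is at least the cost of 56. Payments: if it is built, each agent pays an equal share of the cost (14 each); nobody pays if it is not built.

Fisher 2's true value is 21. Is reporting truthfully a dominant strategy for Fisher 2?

Yes

Check each profile of the others' reports and compare truth against every alternative report.
Others report (5, 9, 21): truth gives 7, best alternative gives 7.
Others report (5, 9, 22): truth gives 7, best alternative gives 7.
Others report (5, 18, 18): truth gives 7, best alternative gives 7.
Others report (5, 18, 21): truth gives 7, best alternative gives 7.
Others report (5, 18, 22): truth gives 7, best alternative gives 7.
Others report (5, 21, 9): truth gives 7, best alternative gives 7.
(Remaining 119 profiles checked similarly; truth is weakly best in each.)
In every case the truthful report is at least as good as any alternative, so it is a dominant strategy.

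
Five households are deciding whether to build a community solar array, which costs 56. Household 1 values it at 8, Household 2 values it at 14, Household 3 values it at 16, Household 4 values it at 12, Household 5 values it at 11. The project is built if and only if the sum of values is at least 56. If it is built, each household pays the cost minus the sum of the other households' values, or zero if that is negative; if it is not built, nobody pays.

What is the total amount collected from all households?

Total value 61 ≥ cost 56, so it is built.
Household 1: others sum to 53; max(0, 56 - 53) = 3.
Household 2: others sum to 47; max(0, 56 - 47) = 9.
Household 3: others sum to 45; max(0, 56 - 45) = 11.
Household 4: others sum to 49; max(0, 56 - 49) = 7.
Household 5: others sum to 50; max(0, 56 - 50) = 6.
Total collected = 3 + 9 + 11 + 7 + 6 = 36.

36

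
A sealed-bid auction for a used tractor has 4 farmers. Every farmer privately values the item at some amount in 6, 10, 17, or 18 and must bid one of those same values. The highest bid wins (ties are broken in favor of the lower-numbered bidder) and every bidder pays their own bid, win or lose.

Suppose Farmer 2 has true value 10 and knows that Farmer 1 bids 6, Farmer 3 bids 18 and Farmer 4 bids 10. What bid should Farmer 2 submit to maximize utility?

6

Bid 6: loses but pays 6, utility -6.
Bid 10: loses but pays 10, utility -10.
Bid 17: loses but pays 17, utility -17.
Bid 18: wins, pays 18, utility 10 - 18 = -8.
The best choice is 6 with utility -6.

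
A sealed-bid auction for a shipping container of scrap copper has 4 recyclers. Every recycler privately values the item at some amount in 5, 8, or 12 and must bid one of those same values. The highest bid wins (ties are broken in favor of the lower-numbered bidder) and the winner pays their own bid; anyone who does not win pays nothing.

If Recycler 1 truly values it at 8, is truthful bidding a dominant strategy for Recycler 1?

No

Consider the case where Recycler 2 bids 5, Recycler 3 bids 5 and Recycler 4 bids 5.
Truthful bid 8: wins, pays 8, utility 8 - 8 = 0.
Bid 5 instead: wins, pays 5, utility 8 - 5 = 3.
Since 3 > 0, bidding 5 is strictly better here, so truthful bidding is not dominant.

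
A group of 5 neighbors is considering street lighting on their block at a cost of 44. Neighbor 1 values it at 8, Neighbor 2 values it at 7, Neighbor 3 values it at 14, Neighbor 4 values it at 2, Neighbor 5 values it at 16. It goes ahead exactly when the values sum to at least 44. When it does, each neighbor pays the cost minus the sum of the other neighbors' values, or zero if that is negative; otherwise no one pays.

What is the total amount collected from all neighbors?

Total value 47 ≥ cost 44, so it is built.
Neighbor 1: others sum to 39; max(0, 44 - 39) = 5.
Neighbor 2: others sum to 40; max(0, 44 - 40) = 4.
Neighbor 3: others sum to 33; max(0, 44 - 33) = 11.
Neighbor 4: others sum to 45; max(0, 44 - 45) = 0.
Neighbor 5: others sum to 31; max(0, 44 - 31) = 13.
Total collected = 5 + 4 + 11 + 0 + 13 = 33.

33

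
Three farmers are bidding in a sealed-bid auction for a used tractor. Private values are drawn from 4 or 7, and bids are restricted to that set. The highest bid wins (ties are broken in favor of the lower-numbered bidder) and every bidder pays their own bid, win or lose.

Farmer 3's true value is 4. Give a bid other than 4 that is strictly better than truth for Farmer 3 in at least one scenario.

Suppose Farmer 1 bids 4 and Farmer 2 bids 4.
Bid 4: loses but pays 4, utility -4.
Bid 7: wins, pays 7, utility 4 - 7 = -3.
So bidding 7 beats truth here (-3 > -4).

7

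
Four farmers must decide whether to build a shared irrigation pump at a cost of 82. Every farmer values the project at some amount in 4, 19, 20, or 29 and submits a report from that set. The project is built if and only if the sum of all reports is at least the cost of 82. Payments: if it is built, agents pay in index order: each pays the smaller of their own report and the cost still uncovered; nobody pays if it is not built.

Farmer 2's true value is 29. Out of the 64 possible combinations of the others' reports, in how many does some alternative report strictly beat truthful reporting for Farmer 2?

Others report (4, 29, 29): truth gives 0; report 20 gives 9 > 0. Violating.
Others report (19, 19, 29): truth gives 0; report 19 gives 10 > 0. Violating.
Others report (19, 20, 29): truth gives 0; report 19 gives 10 > 0. Violating.
Others report (19, 29, 19): truth gives 0; report 19 gives 10 > 0. Violating.
Others report (4, 4, 4): truth gives 0; no alternative beats it.
Others report (4, 4, 19): truth gives 0; no alternative beats it.
(Checking all 64 profiles: 22 have a profitable deviation, 42 do not.)

22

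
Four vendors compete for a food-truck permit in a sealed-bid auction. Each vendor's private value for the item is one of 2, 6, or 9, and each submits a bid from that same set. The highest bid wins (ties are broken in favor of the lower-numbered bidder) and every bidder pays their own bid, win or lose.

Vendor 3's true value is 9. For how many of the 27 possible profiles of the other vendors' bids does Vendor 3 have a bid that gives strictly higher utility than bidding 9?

17

Others bid (2, 2, 2): truth gives 0; bid 6 gives 3 > 0. Violating.
Others bid (2, 2, 6): truth gives 0; bid 6 gives 3 > 0. Violating.
Others bid (2, 9, 2): truth gives -9; bid 2 gives -2 > -9. Violating.
Others bid (2, 9, 6): truth gives -9; bid 2 gives -2 > -9. Violating.
Others bid (2, 2, 9): truth gives 0; no alternative beats it.
Others bid (2, 6, 2): truth gives 0; no alternative beats it.
(Checking all 27 profiles: 17 have a profitable deviation, 10 do not.)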